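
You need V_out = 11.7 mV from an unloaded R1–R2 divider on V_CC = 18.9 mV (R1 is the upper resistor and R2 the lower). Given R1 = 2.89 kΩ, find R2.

V_out/V_CC = R2/(R1+R2) = 0.6190.
Rearranging, R2 = R1·k/(1−k) = 2.89 × 1.625 = 4.696 kΩ.

R2 ≈ 4.70 kΩ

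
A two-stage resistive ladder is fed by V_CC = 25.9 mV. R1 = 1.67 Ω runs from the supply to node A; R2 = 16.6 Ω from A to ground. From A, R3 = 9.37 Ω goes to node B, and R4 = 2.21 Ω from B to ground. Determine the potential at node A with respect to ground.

Looking into the second stage from A: R3 + R4 = 11.58 Ω appears in parallel with R2.
Effective lower resistance at A: R2 ‖ 11.58 = 6.821 Ω.
V_A = 25.9 × 6.821/(1.67 + 6.821) = 20.81 mV.

V_A ≈ 20.8 mV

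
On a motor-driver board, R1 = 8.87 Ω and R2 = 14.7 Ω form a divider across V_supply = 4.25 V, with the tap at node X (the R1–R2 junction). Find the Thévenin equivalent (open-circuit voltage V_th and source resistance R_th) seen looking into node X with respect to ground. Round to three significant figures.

V_th ≈ 2.65 V, R_th ≈ 5.53 Ω

Open-circuit (no load on X): V_th = V_supply · R2/(R1 + R2) = 4.25 × 14.7/(8.870 + 14.7) = 2.651 V.
With V_supply suppressed (replaced by a short), R_th = R1 ‖ R2 = (8.870 × 14.7)/(8.870 + 14.7) = 5.532 Ω.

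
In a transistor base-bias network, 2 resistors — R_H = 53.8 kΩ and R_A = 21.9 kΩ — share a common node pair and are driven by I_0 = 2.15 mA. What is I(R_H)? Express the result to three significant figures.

I ≈ 0.622 mA

With just two branches, the current splits inversely with resistance.
I(R_H) = 2.15 × 21.9/(53.8 + 21.9) = 2.15 × 0.2893 = 0.6220 mA.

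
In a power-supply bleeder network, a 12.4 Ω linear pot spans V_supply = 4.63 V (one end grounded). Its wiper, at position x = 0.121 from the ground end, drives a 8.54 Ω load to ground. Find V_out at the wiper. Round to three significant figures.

V_out ≈ 0.485 V

Lower segment x·R_p = 1.500 Ω; upper segment (1−x)·R_p = 10.90 Ω.
Lower segment in parallel with the load: 1.500 ‖ 8.54 = 1.276 Ω.
Loaded-divider output: V_out = 4.63 × 0.1048 = 0.4853 V.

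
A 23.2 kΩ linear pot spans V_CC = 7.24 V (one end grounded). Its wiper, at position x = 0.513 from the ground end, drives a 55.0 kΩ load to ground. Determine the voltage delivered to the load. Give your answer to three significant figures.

V_out ≈ 3.36 V

Split the track: R_lower = x·R_p = 11.90 kΩ, R_upper = (1−x)·R_p = 11.30 kΩ.
R_L loads the lower segment: effective lower R = 9.784 kΩ.
V_out = 7.24 × 9.784/(11.30 + 9.784) = 3.360 V.
(Unloaded: V_out = x·V_CC = 3.71 V.)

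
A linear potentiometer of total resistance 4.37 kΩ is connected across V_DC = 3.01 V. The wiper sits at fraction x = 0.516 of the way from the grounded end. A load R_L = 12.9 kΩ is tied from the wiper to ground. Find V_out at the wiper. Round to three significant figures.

Lower segment x·R_p = 2.255 kΩ; upper segment (1−x)·R_p = 2.115 kΩ.
Lower segment in parallel with the load: 2.255 ‖ 12.9 = 1.919 kΩ.
Then V_out = V_DC · 1.919/(2.115 + 1.919) = 1.432 V.
(Unloaded: V_out = x·V_DC = 1.55 V.)

V_out ≈ 1.43 V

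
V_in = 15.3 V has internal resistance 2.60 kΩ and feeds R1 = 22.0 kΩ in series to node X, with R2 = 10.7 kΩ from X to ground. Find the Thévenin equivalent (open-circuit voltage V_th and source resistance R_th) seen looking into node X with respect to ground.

V_th ≈ 4.64 V, R_th ≈ 7.46 kΩ

R1' = 2.60 + 22.0 = 24.60 kΩ (source resistance + R1).
Open-circuit (no load on X): V_th = V_in · R2/(R1' + R2) = 15.3 × 10.7/(24.60 + 10.7) = 4.638 V.
Looking into X with the source shorted: R_th = R1'·R2/(R1'+R2) = 24.60 × 10.7/35.30 = 7.457 kΩ.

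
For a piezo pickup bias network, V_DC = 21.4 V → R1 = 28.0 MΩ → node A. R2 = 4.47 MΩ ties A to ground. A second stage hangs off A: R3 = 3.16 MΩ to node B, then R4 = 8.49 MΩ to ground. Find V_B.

The second stage (R3 + R4 = 11.65 MΩ) loads node A in parallel with R2.
Effective lower resistance at A: R2 ‖ 11.65 = 3.230 MΩ.
So V_A = 21.4 × 0.1034 = 2.214 V.
V_B = V_A × 0.7288 = 1.613 V.

V_B ≈ 1.61 V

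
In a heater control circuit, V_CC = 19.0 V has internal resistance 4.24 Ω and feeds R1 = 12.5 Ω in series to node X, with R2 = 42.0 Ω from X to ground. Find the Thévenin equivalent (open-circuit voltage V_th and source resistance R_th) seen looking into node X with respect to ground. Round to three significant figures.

R1' = 4.24 + 12.5 = 16.74 Ω (source resistance + R1).
With X open, the divider is unloaded: V_th = 19.0 × 42.0/58.74 = 13.59 V.
With V_CC suppressed (replaced by a short), R_th = R1' ‖ R2 = (16.74 × 42.0)/(16.74 + 42.0) = 11.97 Ω.

V_th ≈ 13.6 V, R_th ≈ 12.0 Ω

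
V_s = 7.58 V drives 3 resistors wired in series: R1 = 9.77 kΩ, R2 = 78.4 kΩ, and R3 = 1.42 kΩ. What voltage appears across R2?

V ≈ 6.63 V

Series total: ΣR = 9.77 + 78.4 + 1.42 = 89.59 kΩ.
Voltage divider: V = V_s · (78.40 / 89.59) = 7.58 × 0.8751 = 6.633 V.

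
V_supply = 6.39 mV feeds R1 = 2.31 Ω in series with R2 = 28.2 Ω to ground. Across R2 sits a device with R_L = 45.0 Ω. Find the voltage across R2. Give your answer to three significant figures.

The load sits in parallel with R2, giving an effective lower resistance R2' = R2·R_L/(R2+R_L) = 17.34 Ω.
Voltage divider with the loaded lower leg: V_out = 6.39 × 17.34/(2.31 + 17.34) = 6.39 × 0.8824 = 5.639 mV.

V_out ≈ 5.64 mV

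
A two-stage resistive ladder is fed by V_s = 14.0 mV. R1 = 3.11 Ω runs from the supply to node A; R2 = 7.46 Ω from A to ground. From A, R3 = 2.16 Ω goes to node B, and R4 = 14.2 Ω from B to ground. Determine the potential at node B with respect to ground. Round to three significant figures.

V_B ≈ 7.56 mV

The second stage (R3 + R4 = 16.36 Ω) loads node A in parallel with R2.
R2 ‖ (R3+R4) = 5.124 Ω.
First divider: V_A = V_s · 5.124/(3.11 + 5.124) = 8.712 mV.
Stage 2 is unloaded, so V_B = V_A · R4/(R3+R4) = 8.712 × 14.2/16.36 = 7.562 mV.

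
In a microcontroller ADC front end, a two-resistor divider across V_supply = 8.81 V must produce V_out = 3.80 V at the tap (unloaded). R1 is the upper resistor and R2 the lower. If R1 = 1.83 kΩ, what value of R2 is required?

The divider ratio is R2/(R1+R2) = 3.80/8.81 = 0.4313.
R2 = R1 · 0.4313/(1 − 0.4313) = 1.388 kΩ.

R2 ≈ 1.39 kΩ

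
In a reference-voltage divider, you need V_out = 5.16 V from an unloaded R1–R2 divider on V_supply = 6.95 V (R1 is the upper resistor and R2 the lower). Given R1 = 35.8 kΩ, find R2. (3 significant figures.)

Required fraction k = V_out/V_supply = 0.7424.
R2 = R1 · 0.7424/(1 − 0.7424) = 103.2 kΩ.

R2 ≈ 103 kΩ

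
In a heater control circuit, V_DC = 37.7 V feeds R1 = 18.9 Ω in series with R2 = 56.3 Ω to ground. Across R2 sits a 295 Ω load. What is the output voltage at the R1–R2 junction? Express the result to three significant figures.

The load sits in parallel with R2, giving an effective lower resistance R2' = R2·R_L/(R2+R_L) = 47.28 Ω.
Now apply the divider: V_out = 37.7 × 0.7144 = 26.93 V.
(Unloaded it would be 28.2 V; the load pulls it down.)

V_out ≈ 26.9 V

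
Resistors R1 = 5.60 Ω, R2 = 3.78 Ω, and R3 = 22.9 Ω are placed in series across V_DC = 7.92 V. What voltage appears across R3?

V ≈ 5.62 V

Total series resistance ΣR = 5.60 + 3.78 + 22.9 = 32.28 Ω.
V = V_DC · R/ΣR = 7.92 × 0.7094 = 5.619 V.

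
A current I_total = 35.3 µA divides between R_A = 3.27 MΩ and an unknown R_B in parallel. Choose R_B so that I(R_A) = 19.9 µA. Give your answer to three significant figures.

R_B ≈ 4.23 MΩ

Two-branch current divider: I_A = I_total · R_B/(R_A + R_B).
With f = 0.5637, R_B = R_A · f/(1−f) = 3.27 × 1.292 = 4.226 MΩ.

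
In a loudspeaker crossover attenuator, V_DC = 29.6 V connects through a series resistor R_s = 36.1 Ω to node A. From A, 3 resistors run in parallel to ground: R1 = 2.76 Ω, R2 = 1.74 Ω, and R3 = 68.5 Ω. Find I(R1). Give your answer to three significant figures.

Equivalent of the parallel group: R_p = 1.051 Ω.
V_A by voltage divider: V_A = 29.6 × 1.051/(36.1 + 1.051) = 0.8372 V.
Branch current I = V_A/R1 = 0.8372/2.76 = 0.3034 A.

I ≈ 0.303 A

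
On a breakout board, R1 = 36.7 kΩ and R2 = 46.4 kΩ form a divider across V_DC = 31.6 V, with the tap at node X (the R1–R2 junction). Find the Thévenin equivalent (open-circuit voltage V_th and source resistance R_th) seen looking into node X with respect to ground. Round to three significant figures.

V_th ≈ 17.6 V, R_th ≈ 20.5 kΩ

Open-circuit (no load on X): V_th = V_DC · R2/(R1 + R2) = 31.6 × 46.4/(36.70 + 46.4) = 17.64 V.
With V_DC suppressed (replaced by a short), R_th = R1 ‖ R2 = (36.70 × 46.4)/(36.70 + 46.4) = 20.49 kΩ.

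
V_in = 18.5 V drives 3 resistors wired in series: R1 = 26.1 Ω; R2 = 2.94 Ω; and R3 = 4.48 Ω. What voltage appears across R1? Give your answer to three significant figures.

V ≈ 14.4 V

Total series resistance ΣR = 26.1 + 2.94 + 4.48 = 33.52 Ω.
Voltage divider: V = V_in · (26.10 / 33.52) = 18.5 × 0.7786 = 14.40 V.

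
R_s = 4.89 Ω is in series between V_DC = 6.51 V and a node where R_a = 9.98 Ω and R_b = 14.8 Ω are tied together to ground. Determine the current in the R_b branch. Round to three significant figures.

I ≈ 0.242 A

Combine the parallel branches: R_p = (1/9.98 + 1/14.8)⁻¹ = 5.961 Ω.
Node voltage V_A = V_DC · R_p/(R_s + R_p) = 6.51 × 0.5493 = 3.576 V.
Branch current I = V_A/R_b = 3.576/14.8 = 0.2416 A.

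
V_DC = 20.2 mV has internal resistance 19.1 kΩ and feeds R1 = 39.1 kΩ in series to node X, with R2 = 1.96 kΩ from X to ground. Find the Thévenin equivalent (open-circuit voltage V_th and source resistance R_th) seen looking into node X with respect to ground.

R1' = 19.1 + 39.1 = 58.20 kΩ (source resistance + R1).
With X open, the divider is unloaded: V_th = 20.2 × 1.96/60.16 = 0.6581 mV.
With V_DC suppressed (replaced by a short), R_th = R1' ‖ R2 = (58.20 × 1.96)/(58.20 + 1.96) = 1.896 kΩ.

V_th ≈ 0.658 mV, R_th ≈ 1.90 kΩ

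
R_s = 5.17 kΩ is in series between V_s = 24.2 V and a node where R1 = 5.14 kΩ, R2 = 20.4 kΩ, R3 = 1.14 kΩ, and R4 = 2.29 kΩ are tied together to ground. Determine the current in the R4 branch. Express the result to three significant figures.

I ≈ 1.17 mA

Parallel bank: R_p = 1/(1/5.14 + 1/20.4 + 1/1.14 + 1/2.29) = 0.6421 kΩ.
V_A = 24.2 × 0.6421/5.812 = 2.673 V.
I(R4) = V_A / R4 = 2.673/2.29 = 1.167 mA.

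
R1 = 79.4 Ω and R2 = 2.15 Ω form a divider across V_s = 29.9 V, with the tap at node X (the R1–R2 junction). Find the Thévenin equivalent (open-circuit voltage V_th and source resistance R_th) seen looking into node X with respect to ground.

Open-circuit (no load on X): V_th = V_s · R2/(R1 + R2) = 29.9 × 2.15/(79.40 + 2.15) = 0.7883 V.
Looking into X with the source shorted: R_th = R1·R2/(R1+R2) = 79.40 × 2.15/81.55 = 2.093 Ω.

V_th ≈ 0.788 V, R_th ≈ 2.09 Ω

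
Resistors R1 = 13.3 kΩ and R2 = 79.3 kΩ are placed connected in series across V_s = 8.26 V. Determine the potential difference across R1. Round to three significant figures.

V ≈ 1.19 V

Series total: ΣR = 13.3 + 79.3 = 92.60 kΩ.
By the voltage-divider rule, V = 8.26 × 13.30/92.60 = 1.186 V.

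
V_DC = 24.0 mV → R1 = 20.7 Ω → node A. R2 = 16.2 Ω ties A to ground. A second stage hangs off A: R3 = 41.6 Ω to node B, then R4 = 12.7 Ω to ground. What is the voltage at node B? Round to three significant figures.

V_B ≈ 2.11 mV

The second stage (R3 + R4 = 54.30 Ω) loads node A in parallel with R2.
R2 ‖ (R3+R4) = 12.48 Ω.
V_A = 24.0 × 12.48/(20.7 + 12.48) = 9.026 mV.
Then the unloaded second divider: V_B = V_A × R4/(R3+R4) = 9.026 × 0.2339 = 2.111 mV.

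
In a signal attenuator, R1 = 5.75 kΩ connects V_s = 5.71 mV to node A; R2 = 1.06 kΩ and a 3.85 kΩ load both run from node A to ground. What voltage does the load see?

V_out ≈ 0.721 mV

R2 ‖ R_L = (1.06 × 3.85)/(1.06 + 3.85) = 0.8312 kΩ.
Now apply the divider: V_out = 5.71 × 0.1263 = 0.7211 mV.
(Unloaded it would be 0.889 mV; the load pulls it down.)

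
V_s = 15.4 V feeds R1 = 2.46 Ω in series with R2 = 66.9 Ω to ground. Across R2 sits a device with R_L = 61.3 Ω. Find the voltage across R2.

V_out ≈ 14.3 V

First combine the lower leg with the load: R2 ‖ R_L = 31.99 Ω.
Now apply the divider: V_out = 15.4 × 0.9286 = 14.30 V.
(Unloaded it would be 14.9 V; the load pulls it down.)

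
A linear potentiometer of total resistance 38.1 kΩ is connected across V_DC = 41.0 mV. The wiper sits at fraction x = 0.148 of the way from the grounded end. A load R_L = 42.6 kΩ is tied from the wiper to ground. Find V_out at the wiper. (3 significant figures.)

Split the track: R_lower = x·R_p = 5.639 kΩ, R_upper = (1−x)·R_p = 32.46 kΩ.
(x·R_p) ‖ R_L = 4.980 kΩ.
Loaded-divider output: V_out = 41.0 × 0.1330 = 5.453 mV.

V_out ≈ 5.45 mV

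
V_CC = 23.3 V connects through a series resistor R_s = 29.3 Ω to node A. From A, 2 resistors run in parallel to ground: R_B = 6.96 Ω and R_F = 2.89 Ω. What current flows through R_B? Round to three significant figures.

I ≈ 0.218 A

Equivalent of the parallel group: R_p = 2.042 Ω.
V_A = 23.3 × 2.042/31.34 = 1.518 V.
I(R_B) = V_A / R_B = 1.518/6.96 = 0.2181 A.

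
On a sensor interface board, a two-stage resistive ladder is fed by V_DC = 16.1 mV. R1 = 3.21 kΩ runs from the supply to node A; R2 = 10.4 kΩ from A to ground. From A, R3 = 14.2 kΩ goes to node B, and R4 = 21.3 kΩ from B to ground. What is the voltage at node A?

Looking into the second stage from A: R3 + R4 = 35.50 kΩ appears in parallel with R2.
Effective lower resistance at A: R2 ‖ 35.50 = 8.044 kΩ.
So V_A = 16.1 × 0.7148 = 11.51 mV.

V_A ≈ 11.5 mV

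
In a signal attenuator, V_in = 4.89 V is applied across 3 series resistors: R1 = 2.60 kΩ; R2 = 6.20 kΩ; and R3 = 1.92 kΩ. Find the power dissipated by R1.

ΣR = 10.72 kΩ → I = 4.89/10.72 = 0.4562 mA.
P = I²R = 0.2081 × 2.60 = 0.5410 mW.

P ≈ 0.541 mW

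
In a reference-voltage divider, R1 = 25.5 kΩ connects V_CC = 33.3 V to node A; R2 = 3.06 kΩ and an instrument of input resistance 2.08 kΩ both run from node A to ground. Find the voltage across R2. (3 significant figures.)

R2 ‖ R_L = (3.06 × 2.08)/(3.06 + 2.08) = 1.238 kΩ.
Now apply the divider: V_out = 33.3 × 0.04631 = 1.542 V.

V_out ≈ 1.54 V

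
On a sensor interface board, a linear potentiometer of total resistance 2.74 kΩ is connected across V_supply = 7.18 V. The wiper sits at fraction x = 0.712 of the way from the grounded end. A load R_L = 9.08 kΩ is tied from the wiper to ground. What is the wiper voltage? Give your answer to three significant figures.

Lower segment x·R_p = 1.951 kΩ; upper segment (1−x)·R_p = 0.7891 kΩ.
Lower segment in parallel with the load: 1.951 ‖ 9.08 = 1.606 kΩ.
Loaded-divider output: V_out = 7.18 × 0.6705 = 4.814 V.
(Unloaded: V_out = x·V_supply = 5.11 V.)

V_out ≈ 4.81 V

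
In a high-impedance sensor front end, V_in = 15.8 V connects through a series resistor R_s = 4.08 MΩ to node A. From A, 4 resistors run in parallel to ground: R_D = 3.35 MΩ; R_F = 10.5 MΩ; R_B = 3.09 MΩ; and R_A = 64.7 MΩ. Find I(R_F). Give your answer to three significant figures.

Combine the parallel branches: R_p = (1/3.35 + 1/10.5 + 1/3.09 + 1/64.7)⁻¹ = 1.365 MΩ.
Node voltage V_A = V_in · R_p/(R_s + R_p) = 15.8 × 0.2506 = 3.960 V.
Branch current I = V_A/R_F = 3.960/10.5 = 0.3771 µA.

I ≈ 0.377 µA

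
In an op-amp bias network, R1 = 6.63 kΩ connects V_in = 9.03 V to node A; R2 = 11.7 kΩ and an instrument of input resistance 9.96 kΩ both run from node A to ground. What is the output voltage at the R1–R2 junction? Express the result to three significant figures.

R2 ‖ R_L = (11.7 × 9.96)/(11.7 + 9.96) = 5.380 kΩ.
Now apply the divider: V_out = 9.03 × 0.4480 = 4.045 V.

V_out ≈ 4.05 V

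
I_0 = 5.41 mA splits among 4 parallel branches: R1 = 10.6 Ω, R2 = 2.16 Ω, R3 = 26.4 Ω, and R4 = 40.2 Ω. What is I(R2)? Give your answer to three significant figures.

I ≈ 4.04 mA

Total conductance ΣG = 1/10.6 + 1/2.16 + 1/26.4 + 1/40.2 = 0.6201 (units of 1/Ω).
By the current-divider rule, I = I_0 · G_k/ΣG = 5.41 × 0.7466 = 4.039 mA.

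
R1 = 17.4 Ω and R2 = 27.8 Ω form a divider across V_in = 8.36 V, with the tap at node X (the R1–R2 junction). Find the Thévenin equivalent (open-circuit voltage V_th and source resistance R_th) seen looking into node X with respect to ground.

V_th ≈ 5.14 V, R_th ≈ 10.7 Ω

Open-circuit (no load on X): V_th = V_in · R2/(R1 + R2) = 8.36 × 27.8/(17.40 + 27.8) = 5.142 V.
With V_in suppressed (replaced by a short), R_th = R1 ‖ R2 = (17.40 × 27.8)/(17.40 + 27.8) = 10.70 Ω.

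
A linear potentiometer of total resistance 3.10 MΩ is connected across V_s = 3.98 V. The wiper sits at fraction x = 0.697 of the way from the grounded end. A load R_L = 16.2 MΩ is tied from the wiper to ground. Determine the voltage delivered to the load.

V_out ≈ 2.67 V

The pot divides into 0.9393 MΩ above the wiper and 2.161 MΩ below.
(x·R_p) ‖ R_L = 1.906 MΩ.
Loaded-divider output: V_out = 3.98 × 0.6699 = 2.666 V.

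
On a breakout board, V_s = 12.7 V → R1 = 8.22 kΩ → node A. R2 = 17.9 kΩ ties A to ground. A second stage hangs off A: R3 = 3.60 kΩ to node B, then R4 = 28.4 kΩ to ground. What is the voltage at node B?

Node A sees R2 in parallel with the series input of stage 2, R3 + R4 = 32.00 kΩ.
Effective lower resistance at A: R2 ‖ 32.00 = 11.48 kΩ.
First divider: V_A = V_s · 11.48/(8.22 + 11.48) = 7.401 V.
Stage 2 is unloaded, so V_B = V_A · R4/(R3+R4) = 7.401 × 28.4/32.00 = 6.568 V.

V_B ≈ 6.57 V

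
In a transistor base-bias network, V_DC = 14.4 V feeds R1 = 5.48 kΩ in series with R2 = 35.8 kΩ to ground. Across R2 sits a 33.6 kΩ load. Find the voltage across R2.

First combine the lower leg with the load: R2 ‖ R_L = 17.33 kΩ.
Then V_out = V_DC · R2'/(R1 + R2') = 14.4 × 17.33/22.81 = 10.94 V.

V_out ≈ 10.9 V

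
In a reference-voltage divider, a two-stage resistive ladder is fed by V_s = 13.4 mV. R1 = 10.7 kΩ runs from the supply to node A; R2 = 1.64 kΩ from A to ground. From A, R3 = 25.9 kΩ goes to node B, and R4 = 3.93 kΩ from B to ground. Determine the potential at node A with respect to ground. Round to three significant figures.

The second stage (R3 + R4 = 29.83 kΩ) loads node A in parallel with R2.
R2 ‖ (R3+R4) = 1.555 kΩ.
V_A = 13.4 × 1.555/(10.7 + 1.555) = 1.700 mV.

V_A ≈ 1.70 mV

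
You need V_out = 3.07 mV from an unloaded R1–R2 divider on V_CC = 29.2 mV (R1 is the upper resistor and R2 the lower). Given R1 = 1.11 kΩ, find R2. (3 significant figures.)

R2 ≈ 0.130 kΩ

V_out/V_CC = R2/(R1+R2) = 0.1051.
So R2 = R1 · V_out/(V_CC − V_out) = 1.11 × 3.07/(29.2 − 3.07) = 1.11 × 0.1175 = 0.1304 kΩ.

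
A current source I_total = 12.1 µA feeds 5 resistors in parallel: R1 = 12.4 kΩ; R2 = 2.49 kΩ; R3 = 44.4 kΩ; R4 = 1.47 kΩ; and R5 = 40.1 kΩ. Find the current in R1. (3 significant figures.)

Conductances: ΣG = 1/12.4 + 1/2.49 + 1/44.4 + 1/1.47 + 1/40.1 = 1.210 (1/kΩ).
R1 takes the fraction G_k/ΣG = 0.08065/1.210 = 0.06665, so I = 12.1 × 0.06665 = 0.8065 µA.

I ≈ 0.806 µA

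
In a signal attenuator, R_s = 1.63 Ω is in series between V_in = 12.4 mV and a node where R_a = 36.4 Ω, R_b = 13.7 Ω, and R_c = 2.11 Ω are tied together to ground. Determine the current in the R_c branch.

Parallel bank: R_p = 1/(1/36.4 + 1/13.7 + 1/2.11) = 1.741 Ω.
V_A by voltage divider: V_A = 12.4 × 1.741/(1.63 + 1.741) = 6.404 mV.
Branch current I = V_A/R_c = 6.404/2.11 = 3.035 mA.

I ≈ 3.04 mA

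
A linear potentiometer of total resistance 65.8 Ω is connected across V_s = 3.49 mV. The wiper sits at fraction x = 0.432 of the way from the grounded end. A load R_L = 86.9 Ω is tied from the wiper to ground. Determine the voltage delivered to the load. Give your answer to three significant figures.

Lower segment x·R_p = 28.43 Ω; upper segment (1−x)·R_p = 37.37 Ω.
R_L loads the lower segment: effective lower R = 21.42 Ω.
Loaded-divider output: V_out = 3.49 × 0.3643 = 1.271 mV.

V_out ≈ 1.27 mV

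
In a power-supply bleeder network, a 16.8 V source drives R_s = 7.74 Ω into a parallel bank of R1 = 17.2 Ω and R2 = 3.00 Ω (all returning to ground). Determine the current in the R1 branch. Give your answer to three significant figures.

I ≈ 0.242 A

Parallel bank: R_p = 1/(1/17.2 + 1/3.00) = 2.554 Ω.
V_A = 16.8 × 2.554/10.29 = 4.169 V.
I(R1) = V_A / R1 = 4.169/17.2 = 0.2424 A.
(Equivalently: I_total = 1.632 A, then current-divider fraction G_k/ΣG = 0.1485.)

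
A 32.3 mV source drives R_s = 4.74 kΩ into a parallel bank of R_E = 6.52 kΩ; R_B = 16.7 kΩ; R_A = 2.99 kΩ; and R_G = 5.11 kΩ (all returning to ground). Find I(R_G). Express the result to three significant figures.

Equivalent of the parallel group: R_p = 1.345 kΩ.
V_A by voltage divider: V_A = 32.3 × 1.345/(4.74 + 1.345) = 7.140 mV.
Branch current I = V_A/R_G = 7.140/5.11 = 1.397 µA.

I ≈ 1.40 µA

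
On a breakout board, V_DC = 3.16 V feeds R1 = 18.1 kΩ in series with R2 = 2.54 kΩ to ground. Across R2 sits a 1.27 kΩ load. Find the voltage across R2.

The load sits in parallel with R2, giving an effective lower resistance R2' = R2·R_L/(R2+R_L) = 0.8467 kΩ.
Voltage divider with the loaded lower leg: V_out = 3.16 × 0.8467/(18.1 + 0.8467) = 3.16 × 0.04469 = 0.1412 V.

V_out ≈ 0.141 V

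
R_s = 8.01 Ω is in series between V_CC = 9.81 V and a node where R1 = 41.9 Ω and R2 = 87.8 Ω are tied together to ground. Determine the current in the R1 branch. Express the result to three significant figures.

Combine the parallel branches: R_p = (1/41.9 + 1/87.8)⁻¹ = 28.36 Ω.
V_A by voltage divider: V_A = 9.81 × 28.36/(8.01 + 28.36) = 7.650 V.
I(R1) = V_A / R1 = 7.650/41.9 = 0.1826 A.

I ≈ 0.183 A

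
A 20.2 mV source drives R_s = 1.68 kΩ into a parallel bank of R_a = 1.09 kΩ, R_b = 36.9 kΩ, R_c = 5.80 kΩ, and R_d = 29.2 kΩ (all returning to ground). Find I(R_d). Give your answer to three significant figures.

I ≈ 0.236 µA

Parallel bank: R_p = 1/(1/1.09 + 1/36.9 + 1/5.80 + 1/29.2) = 0.8687 kΩ.
V_A by voltage divider: V_A = 20.2 × 0.8687/(1.68 + 0.8687) = 6.885 mV.
I(R_d) = V_A / R_d = 6.885/29.2 = 0.2358 µA.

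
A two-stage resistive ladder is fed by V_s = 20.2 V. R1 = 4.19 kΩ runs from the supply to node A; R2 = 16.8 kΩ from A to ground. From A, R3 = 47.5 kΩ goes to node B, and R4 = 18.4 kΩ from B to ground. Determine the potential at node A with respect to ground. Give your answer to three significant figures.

Node A sees R2 in parallel with the series input of stage 2, R3 + R4 = 65.90 kΩ.
Effective lower resistance at A: R2 ‖ 65.90 = 13.39 kΩ.
V_A = 20.2 × 13.39/(4.19 + 13.39) = 15.38 V.

V_A ≈ 15.4 V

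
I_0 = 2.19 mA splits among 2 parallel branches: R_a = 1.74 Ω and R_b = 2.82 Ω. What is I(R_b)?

With just two branches, the current splits inversely with resistance.
So I = 2.19 × 1.74/4.560 = 0.8357 mA.

I ≈ 0.836 mA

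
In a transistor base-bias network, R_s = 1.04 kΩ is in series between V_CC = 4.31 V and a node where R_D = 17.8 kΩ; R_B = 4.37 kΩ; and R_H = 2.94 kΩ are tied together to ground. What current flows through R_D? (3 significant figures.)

I ≈ 0.147 mA

Equivalent of the parallel group: R_p = 1.600 kΩ.
Node voltage V_A = V_CC · R_p/(R_s + R_p) = 4.31 × 0.6060 = 2.612 V.
Branch current I = V_A/R_D = 2.612/17.8 = 0.1467 mA.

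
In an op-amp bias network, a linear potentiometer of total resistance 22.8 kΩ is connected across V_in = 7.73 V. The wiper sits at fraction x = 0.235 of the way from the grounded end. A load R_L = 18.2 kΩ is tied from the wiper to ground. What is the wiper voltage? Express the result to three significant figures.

The pot divides into 17.44 kΩ above the wiper and 5.358 kΩ below.
R_L loads the lower segment: effective lower R = 4.139 kΩ.
Loaded-divider output: V_out = 7.73 × 0.1918 = 1.483 V.
(Unloaded: V_out = x·V_in = 1.82 V.)

V_out ≈ 1.48 V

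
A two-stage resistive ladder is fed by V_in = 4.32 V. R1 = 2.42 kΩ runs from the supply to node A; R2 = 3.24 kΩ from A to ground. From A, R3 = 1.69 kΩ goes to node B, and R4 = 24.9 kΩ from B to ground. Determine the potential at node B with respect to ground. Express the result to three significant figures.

V_B ≈ 2.20 V

Node A sees R2 in parallel with the series input of stage 2, R3 + R4 = 26.59 kΩ.
R2 ‖ (R3+R4) = 2.888 kΩ.
First divider: V_A = V_in · 2.888/(2.42 + 2.888) = 2.350 V.
V_B = V_A × 0.9364 = 2.201 V.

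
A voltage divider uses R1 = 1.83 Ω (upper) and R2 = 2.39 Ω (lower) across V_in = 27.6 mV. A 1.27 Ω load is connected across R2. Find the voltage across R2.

V_out ≈ 8.61 mV

The load sits in parallel with R2, giving an effective lower resistance R2' = R2·R_L/(R2+R_L) = 0.8293 Ω.
Then V_out = V_in · R2'/(R1 + R2') = 27.6 × 0.8293/2.659 = 8.607 mV.
(Unloaded it would be 15.6 mV; the load pulls it down.)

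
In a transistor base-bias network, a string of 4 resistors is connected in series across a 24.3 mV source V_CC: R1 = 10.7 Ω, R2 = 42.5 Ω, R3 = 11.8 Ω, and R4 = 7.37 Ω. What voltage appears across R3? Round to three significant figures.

Series total: ΣR = 10.7 + 42.5 + 11.8 + 7.37 = 72.37 Ω.
By the voltage-divider rule, V = 24.3 × 11.80/72.37 = 3.962 mV.

V ≈ 3.96 mV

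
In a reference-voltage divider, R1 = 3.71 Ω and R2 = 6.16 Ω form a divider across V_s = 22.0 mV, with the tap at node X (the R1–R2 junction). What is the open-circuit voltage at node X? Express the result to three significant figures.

V_th ≈ 13.7 mV

V_th is the unloaded tap voltage: V_s · R2/(R1+R2) = 22.0 × 0.6241 = 13.73 mV.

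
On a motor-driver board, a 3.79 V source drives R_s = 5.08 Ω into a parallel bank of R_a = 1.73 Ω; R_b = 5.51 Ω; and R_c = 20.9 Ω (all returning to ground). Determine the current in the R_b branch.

I ≈ 0.135 A

Combine the parallel branches: R_p = (1/1.73 + 1/5.51 + 1/20.9)⁻¹ = 1.239 Ω.
Node voltage V_A = V_DC · R_p/(R_s + R_p) = 3.79 × 0.1960 = 0.7429 V.
I(R_b) = V_A / R_b = 0.7429/5.51 = 0.1348 A.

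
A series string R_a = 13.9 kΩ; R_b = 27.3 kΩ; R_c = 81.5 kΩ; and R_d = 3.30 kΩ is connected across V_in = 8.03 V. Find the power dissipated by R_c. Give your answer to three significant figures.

ΣR = 126.0 kΩ → I = 8.03/126.0 = 0.06373 mA.
P(R_c) = I²·R_c = (0.06373)² × 81.5 = 0.3310 mW.

P ≈ 0.331 mW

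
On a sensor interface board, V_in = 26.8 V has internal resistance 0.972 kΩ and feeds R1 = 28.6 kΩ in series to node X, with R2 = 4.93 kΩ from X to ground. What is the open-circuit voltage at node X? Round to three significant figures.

V_th ≈ 3.83 V

R1' = 0.972 + 28.6 = 29.57 kΩ (source resistance + R1).
Open-circuit (no load on X): V_th = V_in · R2/(R1' + R2) = 26.8 × 4.93/(29.57 + 4.93) = 3.829 V.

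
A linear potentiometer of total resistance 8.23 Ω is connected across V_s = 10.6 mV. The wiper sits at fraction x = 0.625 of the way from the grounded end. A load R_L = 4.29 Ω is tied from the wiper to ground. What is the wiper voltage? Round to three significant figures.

Split the track: R_lower = x·R_p = 5.144 Ω, R_upper = (1−x)·R_p = 3.086 Ω.
(x·R_p) ‖ R_L = 2.339 Ω.
V_out = 10.6 × 2.339/(3.086 + 2.339) = 4.570 mV.
(Unloaded: V_out = x·V_s = 6.62 mV.)

V_out ≈ 4.57 mV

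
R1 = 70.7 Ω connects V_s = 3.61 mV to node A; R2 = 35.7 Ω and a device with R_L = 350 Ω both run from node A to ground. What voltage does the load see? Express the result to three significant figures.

V_out ≈ 1.13 mV

The load sits in parallel with R2, giving an effective lower resistance R2' = R2·R_L/(R2+R_L) = 32.40 Ω.
Voltage divider with the loaded lower leg: V_out = 3.61 × 32.40/(70.7 + 32.40) = 3.61 × 0.3142 = 1.134 mV.
(Unloaded it would be 1.21 mV; the load pulls it down.)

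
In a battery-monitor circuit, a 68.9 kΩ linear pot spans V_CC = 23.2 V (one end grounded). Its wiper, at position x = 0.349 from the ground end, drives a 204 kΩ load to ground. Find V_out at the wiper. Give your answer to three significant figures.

V_out ≈ 7.52 V

The pot divides into 44.85 kΩ above the wiper and 24.05 kΩ below.
Lower segment in parallel with the load: 24.05 ‖ 204 = 21.51 kΩ.
V_out = 23.2 × 21.51/(44.85 + 21.51) = 7.520 V.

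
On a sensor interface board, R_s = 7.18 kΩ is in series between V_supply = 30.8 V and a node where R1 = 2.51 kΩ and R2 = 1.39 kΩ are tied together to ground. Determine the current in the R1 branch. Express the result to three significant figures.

Equivalent of the parallel group: R_p = 0.8946 kΩ.
V_A = 30.8 × 0.8946/8.075 = 3.412 V.
I(R1) = V_A / R1 = 3.412/2.51 = 1.360 mA.

I ≈ 1.36 mA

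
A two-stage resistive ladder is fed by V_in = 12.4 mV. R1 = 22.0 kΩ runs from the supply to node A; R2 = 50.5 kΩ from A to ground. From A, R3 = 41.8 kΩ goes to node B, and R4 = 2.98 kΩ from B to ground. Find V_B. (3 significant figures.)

The second stage (R3 + R4 = 44.78 kΩ) loads node A in parallel with R2.
Effective lower resistance at A: R2 ‖ 44.78 = 23.73 kΩ.
First divider: V_A = V_in · 23.73/(22.0 + 23.73) = 6.435 mV.
Stage 2 is unloaded, so V_B = V_A · R4/(R3+R4) = 6.435 × 2.98/44.78 = 0.4282 mV.

V_B ≈ 0.428 mV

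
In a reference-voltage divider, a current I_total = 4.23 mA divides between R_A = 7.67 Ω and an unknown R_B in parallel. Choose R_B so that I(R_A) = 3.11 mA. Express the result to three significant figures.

The fraction through R_A equals R_B/(R_A+R_B).
3.11/4.23 = R_B/(R_A + R_B) → R_B = R_A · (0.7352)/(1 − 0.7352) = 7.67 × 2.777 = 21.30 Ω.

R_B ≈ 21.3 Ω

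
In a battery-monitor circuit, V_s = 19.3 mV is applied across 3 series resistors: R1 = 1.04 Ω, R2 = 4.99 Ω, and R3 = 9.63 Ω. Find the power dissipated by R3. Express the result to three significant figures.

ΣR = 15.66 Ω → I = 19.3/15.66 = 1.232 mA.
P(R3) = I²·R3 = (1.232)² × 9.63 = 14.63 µW.

P ≈ 14.6 µW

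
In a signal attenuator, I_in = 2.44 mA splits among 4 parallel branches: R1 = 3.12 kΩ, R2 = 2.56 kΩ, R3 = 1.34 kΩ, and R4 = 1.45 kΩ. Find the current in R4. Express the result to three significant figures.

Total conductance ΣG = 1/3.12 + 1/2.56 + 1/1.34 + 1/1.45 = 2.147 (units of 1/kΩ).
Current divider: I(R4) = I_in · G_k/ΣG = 2.44 × (0.6897/2.147) = 2.44 × 0.3212 = 0.7837 mA.

I ≈ 0.784 mA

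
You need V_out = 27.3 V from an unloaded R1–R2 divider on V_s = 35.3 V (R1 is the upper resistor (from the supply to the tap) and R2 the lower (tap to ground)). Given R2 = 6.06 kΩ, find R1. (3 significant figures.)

Required fraction k = V_out/V_s = 0.7734.
Rearranging, R1 = R2·(1−k)/k = 6.06 × 0.2930 = 1.776 kΩ.

R1 ≈ 1.78 kΩ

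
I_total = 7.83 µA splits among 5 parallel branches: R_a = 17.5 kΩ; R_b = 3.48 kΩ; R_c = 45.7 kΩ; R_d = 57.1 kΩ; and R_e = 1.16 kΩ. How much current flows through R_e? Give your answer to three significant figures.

Conductances: ΣG = 1/17.5 + 1/3.48 + 1/45.7 + 1/57.1 + 1/1.16 = 1.246 (1/kΩ).
By the current-divider rule, I = I_total · G_k/ΣG = 7.83 × 0.6919 = 5.417 µA.

I ≈ 5.42 µA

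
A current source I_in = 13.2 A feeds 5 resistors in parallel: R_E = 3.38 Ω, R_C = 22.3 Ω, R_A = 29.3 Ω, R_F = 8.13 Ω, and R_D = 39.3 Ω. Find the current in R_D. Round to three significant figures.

ΣG = 1/3.38 + 1/22.3 + 1/29.3 + 1/8.13 + 1/39.3 = 0.5233.
R_D takes the fraction G_k/ΣG = 0.02545/0.5233 = 0.04863, so I = 13.2 × 0.04863 = 0.6419 A.

I ≈ 0.642 A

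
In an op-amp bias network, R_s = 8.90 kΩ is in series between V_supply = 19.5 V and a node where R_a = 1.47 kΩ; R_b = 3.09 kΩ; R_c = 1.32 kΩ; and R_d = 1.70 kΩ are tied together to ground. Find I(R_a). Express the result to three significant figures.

Combine the parallel branches: R_p = (1/1.47 + 1/3.09 + 1/1.32 + 1/1.70)⁻¹ = 0.4256 kΩ.
V_A = 19.5 × 0.4256/9.326 = 0.8899 V.
Branch current I = V_A/R_a = 0.8899/1.47 = 0.6054 mA.

I ≈ 0.605 mA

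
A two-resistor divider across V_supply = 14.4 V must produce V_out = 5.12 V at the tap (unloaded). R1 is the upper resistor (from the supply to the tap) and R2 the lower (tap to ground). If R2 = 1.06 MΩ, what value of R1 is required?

R1 ≈ 1.92 MΩ

V_out/V_supply = R2/(R1+R2) = 0.3556.
So R1 = R2 · (V_supply/V_out − 1) = 1.06 × (14.4/5.12 − 1) = 1.06 × 1.812 = 1.921 MΩ.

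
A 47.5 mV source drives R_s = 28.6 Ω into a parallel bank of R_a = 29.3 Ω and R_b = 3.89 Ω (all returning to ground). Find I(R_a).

I ≈ 0.174 mA

Equivalent of the parallel group: R_p = 3.434 Ω.
Node voltage V_A = V_CC · R_p/(R_s + R_p) = 47.5 × 0.1072 = 5.092 mV.
Branch current I = V_A/R_a = 5.092/29.3 = 0.1738 mA.
(Equivalently: I_total = 1.483 mA, then current-divider fraction G_k/ΣG = 0.1172.)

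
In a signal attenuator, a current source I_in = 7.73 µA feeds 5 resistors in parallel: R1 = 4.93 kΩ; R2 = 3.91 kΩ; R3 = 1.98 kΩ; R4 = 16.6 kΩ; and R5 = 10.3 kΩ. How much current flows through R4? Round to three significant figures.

I ≈ 0.415 µA

Conductances: ΣG = 1/4.93 + 1/3.91 + 1/1.98 + 1/16.6 + 1/10.3 = 1.121 (1/kΩ).
By the current-divider rule, I = I_in · G_k/ΣG = 7.73 × 0.05374 = 0.4154 µA.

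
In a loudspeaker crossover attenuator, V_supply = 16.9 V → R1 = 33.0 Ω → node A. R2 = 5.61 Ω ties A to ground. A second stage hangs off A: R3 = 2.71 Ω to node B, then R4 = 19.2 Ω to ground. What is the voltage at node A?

V_A ≈ 2.01 V

The second stage (R3 + R4 = 21.91 Ω) loads node A in parallel with R2.
R2 ‖ (R3+R4) = 4.466 Ω.
First divider: V_A = V_supply · 4.466/(33.0 + 4.466) = 2.015 V.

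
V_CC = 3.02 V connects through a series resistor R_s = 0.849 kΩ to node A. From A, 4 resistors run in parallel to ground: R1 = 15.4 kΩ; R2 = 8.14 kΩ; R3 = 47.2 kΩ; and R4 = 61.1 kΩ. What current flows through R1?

I ≈ 0.165 mA

Parallel bank: R_p = 1/(1/15.4 + 1/8.14 + 1/47.2 + 1/61.1) = 4.438 kΩ.
Node voltage V_A = V_CC · R_p/(R_s + R_p) = 3.02 × 0.8394 = 2.535 V.
Branch current I = V_A/R1 = 2.535/15.4 = 0.1646 mA.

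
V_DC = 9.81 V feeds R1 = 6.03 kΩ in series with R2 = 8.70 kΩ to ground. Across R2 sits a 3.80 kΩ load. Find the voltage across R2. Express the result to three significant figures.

The load sits in parallel with R2, giving an effective lower resistance R2' = R2·R_L/(R2+R_L) = 2.645 kΩ.
Now apply the divider: V_out = 9.81 × 0.3049 = 2.991 V.

V_out ≈ 2.99 V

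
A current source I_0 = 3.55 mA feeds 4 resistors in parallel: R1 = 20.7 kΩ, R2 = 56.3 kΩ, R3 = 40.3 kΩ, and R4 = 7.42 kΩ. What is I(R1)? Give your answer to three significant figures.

I ≈ 0.760 mA

Conductances: ΣG = 1/20.7 + 1/56.3 + 1/40.3 + 1/7.42 = 0.2257 (1/kΩ).
By the current-divider rule, I = I_0 · G_k/ΣG = 3.55 × 0.2141 = 0.7600 mA.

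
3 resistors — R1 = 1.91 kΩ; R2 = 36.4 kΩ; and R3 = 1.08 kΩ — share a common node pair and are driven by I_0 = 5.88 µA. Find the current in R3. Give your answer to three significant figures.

Total conductance ΣG = 1/1.91 + 1/36.4 + 1/1.08 = 1.477 (units of 1/kΩ).
Current divider: I(R3) = I_0 · G_k/ΣG = 5.88 × (0.9259/1.477) = 5.88 × 0.6269 = 3.686 µA.

I ≈ 3.69 µA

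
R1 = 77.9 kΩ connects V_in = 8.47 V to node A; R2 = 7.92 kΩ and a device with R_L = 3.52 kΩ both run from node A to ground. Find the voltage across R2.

V_out ≈ 0.257 V

First combine the lower leg with the load: R2 ‖ R_L = 2.437 kΩ.
Now apply the divider: V_out = 8.47 × 0.03033 = 0.2569 V.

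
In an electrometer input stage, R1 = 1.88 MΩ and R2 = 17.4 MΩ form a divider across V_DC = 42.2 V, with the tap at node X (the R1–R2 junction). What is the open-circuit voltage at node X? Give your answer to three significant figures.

V_th is the unloaded tap voltage: V_DC · R2/(R1+R2) = 42.2 × 0.9025 = 38.09 V.

V_th ≈ 38.1 V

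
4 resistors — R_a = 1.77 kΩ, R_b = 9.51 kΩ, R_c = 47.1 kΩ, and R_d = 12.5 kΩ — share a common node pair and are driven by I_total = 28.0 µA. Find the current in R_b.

Total conductance ΣG = 1/1.77 + 1/9.51 + 1/47.1 + 1/12.5 = 0.7714 (units of 1/kΩ).
R_b takes the fraction G_k/ΣG = 0.1052/0.7714 = 0.1363, so I = 28.0 × 0.1363 = 3.817 µA.

I ≈ 3.82 µA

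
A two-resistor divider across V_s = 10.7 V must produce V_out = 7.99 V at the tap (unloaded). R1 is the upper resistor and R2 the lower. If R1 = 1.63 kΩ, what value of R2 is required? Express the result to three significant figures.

Required fraction k = V_out/V_s = 0.7467.
R2 = R1 · 0.7467/(1 − 0.7467) = 4.806 kΩ.

R2 ≈ 4.81 kΩ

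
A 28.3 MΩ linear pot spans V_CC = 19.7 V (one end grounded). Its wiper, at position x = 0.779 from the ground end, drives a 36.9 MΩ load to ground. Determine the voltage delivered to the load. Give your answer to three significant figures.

V_out ≈ 13.6 V

The pot divides into 6.254 MΩ above the wiper and 22.05 MΩ below.
R_L loads the lower segment: effective lower R = 13.80 MΩ.
Loaded-divider output: V_out = 19.7 × 0.6881 = 13.56 V.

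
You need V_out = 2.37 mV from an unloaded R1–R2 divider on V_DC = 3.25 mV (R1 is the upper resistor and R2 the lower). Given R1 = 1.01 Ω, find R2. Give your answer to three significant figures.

Required fraction k = V_out/V_DC = 0.7292.
So R2 = R1 · V_out/(V_DC − V_out) = 1.01 × 2.37/(3.25 − 2.37) = 1.01 × 2.693 = 2.720 Ω.

R2 ≈ 2.72 Ω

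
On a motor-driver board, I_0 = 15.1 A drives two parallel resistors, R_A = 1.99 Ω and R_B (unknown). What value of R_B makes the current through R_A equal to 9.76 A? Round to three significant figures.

In a two-way split, I_A/I_0 = R_B/(R_A + R_B).
With f = 0.6464, R_B = R_A · f/(1−f) = 1.99 × 1.828 = 3.637 Ω.

R_B ≈ 3.64 Ω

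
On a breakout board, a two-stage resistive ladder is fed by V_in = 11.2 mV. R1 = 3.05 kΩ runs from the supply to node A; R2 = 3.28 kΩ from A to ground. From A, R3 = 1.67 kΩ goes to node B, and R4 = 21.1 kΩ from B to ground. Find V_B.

V_B ≈ 5.03 mV

Looking into the second stage from A: R3 + R4 = 22.77 kΩ appears in parallel with R2.
Effective lower resistance at A: R2 ‖ 22.77 = 2.867 kΩ.
First divider: V_A = V_in · 2.867/(3.05 + 2.867) = 5.427 mV.
V_B = V_A × 0.9267 = 5.029 mV.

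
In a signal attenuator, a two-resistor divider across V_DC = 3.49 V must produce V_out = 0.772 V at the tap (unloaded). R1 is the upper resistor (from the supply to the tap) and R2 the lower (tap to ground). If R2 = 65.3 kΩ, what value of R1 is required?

Required fraction k = V_out/V_DC = 0.2212.
So R1 = R2 · (V_DC/V_out − 1) = 65.3 × (3.49/0.772 − 1) = 65.3 × 3.521 = 229.9 kΩ.

R1 ≈ 230 kΩ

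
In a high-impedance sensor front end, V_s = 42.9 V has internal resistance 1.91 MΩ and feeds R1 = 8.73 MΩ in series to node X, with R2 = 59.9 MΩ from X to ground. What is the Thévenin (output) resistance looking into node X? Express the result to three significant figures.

R1' = 1.91 + 8.73 = 10.64 MΩ (source resistance + R1).
Zeroing V_s shorts the top of R1' to ground, so R_th = R1' ‖ R2 = 9.035 MΩ.

R_th ≈ 9.04 MΩ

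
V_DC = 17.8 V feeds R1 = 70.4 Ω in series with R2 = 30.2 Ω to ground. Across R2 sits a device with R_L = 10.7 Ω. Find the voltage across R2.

V_out ≈ 1.80 V

R2 ‖ R_L = (30.2 × 10.7)/(30.2 + 10.7) = 7.901 Ω.
Then V_out = V_DC · R2'/(R1 + R2') = 17.8 × 7.901/78.30 = 1.796 V.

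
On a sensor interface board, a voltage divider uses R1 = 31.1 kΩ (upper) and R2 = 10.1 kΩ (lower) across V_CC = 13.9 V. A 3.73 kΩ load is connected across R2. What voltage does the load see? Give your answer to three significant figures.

The load sits in parallel with R2, giving an effective lower resistance R2' = R2·R_L/(R2+R_L) = 2.724 kΩ.
Then V_out = V_CC · R2'/(R1 + R2') = 13.9 × 2.724/33.82 = 1.119 V.
(Unloaded it would be 3.41 V; the load pulls it down.)

V_out ≈ 1.12 V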